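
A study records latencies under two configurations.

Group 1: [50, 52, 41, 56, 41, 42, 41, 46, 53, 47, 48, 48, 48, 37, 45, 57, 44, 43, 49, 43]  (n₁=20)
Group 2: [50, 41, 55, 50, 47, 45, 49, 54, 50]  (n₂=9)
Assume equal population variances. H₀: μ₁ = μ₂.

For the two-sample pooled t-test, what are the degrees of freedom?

degrees of freedom = 27

df = n₁ + n₂ − 2 = 20 + 9 − 2 = 27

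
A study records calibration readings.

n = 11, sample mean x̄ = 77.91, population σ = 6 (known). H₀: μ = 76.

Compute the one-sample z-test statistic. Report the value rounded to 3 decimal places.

SE = σ/√n = 6/√11 = 1.8091
z = (x̄−μ₀)/SE = (77.91−76)/1.8091 = 1.0558

test statistic = 1.056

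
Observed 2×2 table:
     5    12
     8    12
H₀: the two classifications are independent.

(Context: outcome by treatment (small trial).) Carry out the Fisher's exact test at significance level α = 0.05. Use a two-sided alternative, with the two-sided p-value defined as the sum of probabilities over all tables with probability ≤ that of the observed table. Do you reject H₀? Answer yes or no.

reject H₀: no

Margins: r₁=17, r₂=20, c₁=13, c₂=24, n=37
p_obs = C(17,5)·C(20,8)/C(37,13); sum pmf over tables with pmf ≤ p_obs
p-value (two-sided) = 0.73070
At α=0.05: p ≥ α → fail to reject H₀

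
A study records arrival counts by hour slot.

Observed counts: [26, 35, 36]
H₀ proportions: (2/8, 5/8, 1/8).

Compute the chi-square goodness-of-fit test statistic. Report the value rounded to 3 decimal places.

test statistic = 57.969

n = 97; E_i = n·p_i = [24.25, 60.62, 12.12]
χ² = (26−24.25)²/24.25 + (35−60.62)²/60.62 + (36−12.12)²/12.12 = 57.9691
df = 2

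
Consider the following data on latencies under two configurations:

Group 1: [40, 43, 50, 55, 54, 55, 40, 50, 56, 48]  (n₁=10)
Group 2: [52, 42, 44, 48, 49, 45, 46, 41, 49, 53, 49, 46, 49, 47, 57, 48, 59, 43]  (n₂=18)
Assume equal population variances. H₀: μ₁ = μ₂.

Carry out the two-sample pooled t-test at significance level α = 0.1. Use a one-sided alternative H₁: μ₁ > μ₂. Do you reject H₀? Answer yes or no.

reject H₀: no

x̄₁=49.100, s₁=6.208, n₁=10
x̄₂=48.167, s₂=4.793, n₂=18
s_p² = [9·6.208² + 17·4.793²]/26 = 28.3615
SE = √(s_p²·(1/10+1/18)) = 2.1004
t = (49.100−48.167)/2.1004 = 0.4444
df = 26
p-value (one-sided, H₁ greater) = 0.33023
At α=0.1: p ≥ α → fail to reject H₀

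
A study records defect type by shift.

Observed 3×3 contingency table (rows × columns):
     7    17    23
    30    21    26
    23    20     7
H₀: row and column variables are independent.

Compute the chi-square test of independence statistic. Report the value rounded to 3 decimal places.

test statistic = 18.525

Row totals [47, 77, 50], col totals [60, 58, 56], n=174
χ² = (7−16.21)²/16.21 + (17−15.67)²/15.67 + (23−15.13)²/15.13 + (30−26.55)²/26.55 + (21−25.67)²/25.67 + (26−24.78)²/24.78 + (23−17.24)²/17.24 + (20−16.67)²/16.67 + (7−16.09)²/16.09 = 18.5253
df = 4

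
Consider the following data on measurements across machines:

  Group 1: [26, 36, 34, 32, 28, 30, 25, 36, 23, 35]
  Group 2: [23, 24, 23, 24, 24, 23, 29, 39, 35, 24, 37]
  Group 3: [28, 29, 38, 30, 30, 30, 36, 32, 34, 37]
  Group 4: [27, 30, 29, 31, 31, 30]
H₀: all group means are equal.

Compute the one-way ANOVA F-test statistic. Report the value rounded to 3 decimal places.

test statistic = 1.779

Group means [30.50, 27.73, 32.40, 29.67], grand mean 30.054
SSB = Σnᵢ(x̄ᵢ−x̄)² = 117.477; SSW = ΣΣ(x−x̄ᵢ)² = 726.415
MSB = 117.477/3 = 39.1589; MSW = 726.415/33 = 22.0126
F = MSB/MSW = 1.7789
df = (3, 33)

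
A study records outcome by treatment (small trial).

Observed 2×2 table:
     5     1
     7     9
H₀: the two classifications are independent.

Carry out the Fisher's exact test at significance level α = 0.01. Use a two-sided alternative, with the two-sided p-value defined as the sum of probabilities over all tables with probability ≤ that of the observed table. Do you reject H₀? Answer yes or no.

reject H₀: no

Margins: r₁=6, r₂=16, c₁=12, c₂=10, n=22
p_obs = C(6,5)·C(16,7)/C(22,12); sum pmf over tables with pmf ≤ p_obs
p-value (two-sided) = 0.16188
At α=0.01: p ≥ α → fail to reject H₀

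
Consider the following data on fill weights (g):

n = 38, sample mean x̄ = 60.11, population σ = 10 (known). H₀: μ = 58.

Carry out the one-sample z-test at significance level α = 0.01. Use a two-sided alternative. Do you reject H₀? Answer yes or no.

reject H₀: no

SE = σ/√n = 10/√38 = 1.6222
z = (x̄−μ₀)/SE = (60.11−58)/1.6222 = 1.3007
p-value (two-sided) = 0.19336
At α=0.01: p ≥ α → fail to reject H₀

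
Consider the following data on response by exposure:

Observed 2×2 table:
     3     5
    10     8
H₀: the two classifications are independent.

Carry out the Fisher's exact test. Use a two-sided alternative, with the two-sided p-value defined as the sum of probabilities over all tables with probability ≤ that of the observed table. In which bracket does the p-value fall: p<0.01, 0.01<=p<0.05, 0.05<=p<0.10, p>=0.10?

p-value bracket: p>=0.10

Margins: r₁=8, r₂=18, c₁=13, c₂=13, n=26
p_obs = C(8,3)·C(18,10)/C(26,13); sum pmf over tables with pmf ≤ p_obs
p-value (two-sided) = 0.67277
→ bracket: p>=0.10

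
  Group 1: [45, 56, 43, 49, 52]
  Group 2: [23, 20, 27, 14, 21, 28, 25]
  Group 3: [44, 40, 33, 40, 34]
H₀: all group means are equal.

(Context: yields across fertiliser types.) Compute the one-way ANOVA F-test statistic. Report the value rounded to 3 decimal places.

test statistic = 44.470

Group means [49.00, 22.57, 38.20], grand mean 34.941
SSB = Σnᵢ(x̄ᵢ−x̄)² = 2112.427; SSW = ΣΣ(x−x̄ᵢ)² = 332.514
MSB = 2112.427/2 = 1056.2134; MSW = 332.514/14 = 23.7510
F = MSB/MSW = 44.4702
df = (2, 14)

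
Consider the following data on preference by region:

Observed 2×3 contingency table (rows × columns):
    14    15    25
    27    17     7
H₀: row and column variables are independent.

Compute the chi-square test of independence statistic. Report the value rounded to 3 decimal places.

test statistic = 14.298

Row totals [54, 51], col totals [41, 32, 32], n=105
χ² = (14−21.09)²/21.09 + (15−16.46)²/16.46 + (25−16.46)²/16.46 + (27−19.91)²/19.91 + (17−15.54)²/15.54 + (7−15.54)²/15.54 = 14.2979
df = 2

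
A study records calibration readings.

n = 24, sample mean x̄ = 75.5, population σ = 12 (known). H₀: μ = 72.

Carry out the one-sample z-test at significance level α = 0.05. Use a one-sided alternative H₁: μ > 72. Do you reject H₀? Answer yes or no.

reject H₀: no

SE = σ/√n = 12/√24 = 2.4495
z = (x̄−μ₀)/SE = (75.5−72)/2.4495 = 1.4289
p-value (one-sided, H₁ greater) = 0.07652
At α=0.05: p ≥ α → fail to reject H₀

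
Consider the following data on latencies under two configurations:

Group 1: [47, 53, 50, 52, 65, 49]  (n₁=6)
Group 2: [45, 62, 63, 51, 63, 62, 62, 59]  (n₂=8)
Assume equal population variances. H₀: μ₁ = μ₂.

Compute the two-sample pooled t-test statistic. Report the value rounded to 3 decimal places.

x̄₁=52.667, s₁=6.408, n₁=6
x̄₂=58.375, s₂=6.718, n₂=8
s_p² = [5·6.408² + 7·6.718²]/12 = 43.4340
SE = √(s_p²·(1/6+1/8)) = 3.5592
t = (52.667−58.375)/3.5592 = -1.6038
df = 12

test statistic = -1.604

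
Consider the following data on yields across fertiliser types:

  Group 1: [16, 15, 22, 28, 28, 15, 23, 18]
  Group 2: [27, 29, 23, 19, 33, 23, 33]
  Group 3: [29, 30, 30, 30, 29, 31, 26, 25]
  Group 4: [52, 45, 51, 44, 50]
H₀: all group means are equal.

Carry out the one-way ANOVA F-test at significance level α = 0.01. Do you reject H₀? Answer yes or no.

reject H₀: yes

Group means [20.62, 26.71, 28.75, 48.40], grand mean 29.429
SSB = Σnᵢ(x̄ᵢ−x̄)² = 2474.854; SSW = ΣΣ(x−x̄ᵢ)² = 464.004
MSB = 2474.854/3 = 824.9512; MSW = 464.004/24 = 19.3335
F = MSB/MSW = 42.6696
df = (3, 24)
p-value (upper-tail) = 0.00000
At α=0.01: p < α → reject H₀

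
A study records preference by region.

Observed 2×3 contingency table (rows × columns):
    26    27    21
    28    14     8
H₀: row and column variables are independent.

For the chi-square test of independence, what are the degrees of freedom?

degrees of freedom = 2

df = (r−1)(c−1) = (2−1)·(3−1) = 2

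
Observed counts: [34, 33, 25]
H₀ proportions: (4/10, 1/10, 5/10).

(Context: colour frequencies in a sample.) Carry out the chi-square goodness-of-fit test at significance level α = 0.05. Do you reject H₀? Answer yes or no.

n = 92; E_i = n·p_i = [36.80, 9.20, 46.00]
χ² = (34−36.80)²/36.80 + (33−9.20)²/9.20 + (25−46.00)²/46.00 = 71.3696
df = 2
p-value (upper-tail) = 0.00000
At α=0.05: p < α → reject H₀

reject H₀: yes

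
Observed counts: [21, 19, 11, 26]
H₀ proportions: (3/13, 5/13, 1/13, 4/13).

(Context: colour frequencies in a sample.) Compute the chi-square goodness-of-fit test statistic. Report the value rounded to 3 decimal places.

n = 77; E_i = n·p_i = [17.77, 29.62, 5.92, 23.69]
χ² = (21−17.77)²/17.77 + (19−29.62)²/29.62 + (11−5.92)²/5.92 + (26−23.69)²/23.69 = 8.9688
df = 3

test statistic = 8.969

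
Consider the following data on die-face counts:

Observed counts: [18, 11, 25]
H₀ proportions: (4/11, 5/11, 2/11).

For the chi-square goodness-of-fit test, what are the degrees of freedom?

degrees of freedom = 2

df = k − 1 = 3 − 1 = 2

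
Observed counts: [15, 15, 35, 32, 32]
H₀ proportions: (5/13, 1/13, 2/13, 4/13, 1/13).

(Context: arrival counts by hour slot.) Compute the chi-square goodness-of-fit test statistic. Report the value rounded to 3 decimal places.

test statistic = 88.926

n = 129; E_i = n·p_i = [49.62, 9.92, 19.85, 39.69, 9.92]
χ² = (15−49.62)²/49.62 + (15−9.92)²/9.92 + (35−19.85)²/19.85 + (32−39.69)²/39.69 + (32−9.92)²/9.92 = 88.9264
df = 4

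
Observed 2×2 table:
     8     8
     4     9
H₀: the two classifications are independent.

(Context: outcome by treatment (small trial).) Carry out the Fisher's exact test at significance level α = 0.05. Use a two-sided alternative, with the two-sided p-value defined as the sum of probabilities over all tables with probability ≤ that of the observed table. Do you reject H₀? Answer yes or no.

reject H₀: no

Margins: r₁=16, r₂=13, c₁=12, c₂=17, n=29
p_obs = C(16,8)·C(13,4)/C(29,12); sum pmf over tables with pmf ≤ p_obs
p-value (two-sided) = 0.45150
At α=0.05: p ≥ α → fail to reject H₀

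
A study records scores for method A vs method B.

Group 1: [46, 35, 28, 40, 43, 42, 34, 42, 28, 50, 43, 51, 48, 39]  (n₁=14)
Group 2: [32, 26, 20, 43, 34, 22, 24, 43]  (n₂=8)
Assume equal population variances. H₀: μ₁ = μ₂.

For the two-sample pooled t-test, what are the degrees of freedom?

degrees of freedom = 20

df = n₁ + n₂ − 2 = 14 + 8 − 2 = 20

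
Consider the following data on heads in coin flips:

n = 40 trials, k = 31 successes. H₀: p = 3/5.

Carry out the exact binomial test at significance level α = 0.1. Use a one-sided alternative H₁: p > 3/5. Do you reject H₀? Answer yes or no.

Exact binomial: n=40, k=31, p₀=3/5=0.6000
P(X≥31) from Σ C(n,i)·p₀^i·(1−p₀)^(n−i)
p-value (one-sided, H₁ greater) = 0.01557
At α=0.1: p < α → reject H₀

reject H₀: yes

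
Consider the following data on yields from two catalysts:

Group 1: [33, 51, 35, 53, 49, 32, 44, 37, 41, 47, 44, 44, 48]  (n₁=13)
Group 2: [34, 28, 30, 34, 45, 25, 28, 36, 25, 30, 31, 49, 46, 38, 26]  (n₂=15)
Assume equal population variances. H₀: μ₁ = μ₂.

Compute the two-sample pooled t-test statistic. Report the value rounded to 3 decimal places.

x̄₁=42.923, s₁=6.886, n₁=13
x̄₂=33.667, s₂=7.780, n₂=15
s_p² = [12·6.886² + 14·7.780²]/26 = 54.4714
SE = √(s_p²·(1/13+1/15)) = 2.7967
t = (42.923−33.667)/2.7967 = 3.3098
df = 26

test statistic = 3.310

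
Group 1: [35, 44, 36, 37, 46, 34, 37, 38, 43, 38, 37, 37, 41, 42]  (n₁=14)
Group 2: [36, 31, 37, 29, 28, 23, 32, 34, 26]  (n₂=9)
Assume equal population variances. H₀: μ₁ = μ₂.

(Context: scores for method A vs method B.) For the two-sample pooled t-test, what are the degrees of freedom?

degrees of freedom = 21

df = n₁ + n₂ − 2 = 14 + 9 − 2 = 21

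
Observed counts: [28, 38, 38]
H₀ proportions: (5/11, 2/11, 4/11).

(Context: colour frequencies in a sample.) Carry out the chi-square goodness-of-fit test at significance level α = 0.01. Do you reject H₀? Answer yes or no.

reject H₀: yes

n = 104; E_i = n·p_i = [47.27, 18.91, 37.82]
χ² = (28−47.27)²/47.27 + (38−18.91)²/18.91 + (38−37.82)²/37.82 = 27.1327
df = 2
p-value (upper-tail) = 0.00000
At α=0.01: p < α → reject H₀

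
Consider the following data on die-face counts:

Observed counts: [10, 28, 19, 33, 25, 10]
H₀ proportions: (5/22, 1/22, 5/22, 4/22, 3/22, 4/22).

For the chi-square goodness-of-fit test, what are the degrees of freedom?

df = k − 1 = 6 − 1 = 5

degrees of freedom = 5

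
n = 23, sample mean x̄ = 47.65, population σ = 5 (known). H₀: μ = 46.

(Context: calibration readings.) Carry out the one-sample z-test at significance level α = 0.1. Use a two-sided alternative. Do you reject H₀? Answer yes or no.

SE = σ/√n = 5/√23 = 1.0426
z = (x̄−μ₀)/SE = (47.65−46)/1.0426 = 1.5826
p-value (two-sided) = 0.11351
At α=0.1: p ≥ α → fail to reject H₀

reject H₀: no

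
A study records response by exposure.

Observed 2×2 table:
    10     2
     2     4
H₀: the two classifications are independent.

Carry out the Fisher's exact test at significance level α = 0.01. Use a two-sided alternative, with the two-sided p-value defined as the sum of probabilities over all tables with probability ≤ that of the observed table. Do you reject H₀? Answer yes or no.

Margins: r₁=12, r₂=6, c₁=12, c₂=6, n=18
p_obs = C(12,10)·C(6,2)/C(18,12); sum pmf over tables with pmf ≤ p_obs
p-value (two-sided) = 0.10704
At α=0.01: p ≥ α → fail to reject H₀

reject H₀: no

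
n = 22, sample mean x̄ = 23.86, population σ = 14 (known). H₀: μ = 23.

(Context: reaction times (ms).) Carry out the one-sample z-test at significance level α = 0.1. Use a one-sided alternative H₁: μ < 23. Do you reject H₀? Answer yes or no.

SE = σ/√n = 14/√22 = 2.9848
z = (x̄−μ₀)/SE = (23.86−23)/2.9848 = 0.2881
p-value (one-sided, H₁ less) = 0.61337
At α=0.1: p ≥ α → fail to reject H₀

reject H₀: no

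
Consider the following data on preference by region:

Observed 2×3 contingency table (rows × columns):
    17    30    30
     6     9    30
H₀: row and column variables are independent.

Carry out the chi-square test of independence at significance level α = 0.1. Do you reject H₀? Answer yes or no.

Row totals [77, 45], col totals [23, 39, 60], n=122
χ² = (17−14.52)²/14.52 + (30−24.61)²/24.61 + (30−37.87)²/37.87 + (6−8.48)²/8.48 + (9−14.39)²/14.39 + (30−22.13)²/22.13 = 8.7791
df = 2
p-value (upper-tail) = 0.01241
At α=0.1: p < α → reject H₀

reject H₀: yes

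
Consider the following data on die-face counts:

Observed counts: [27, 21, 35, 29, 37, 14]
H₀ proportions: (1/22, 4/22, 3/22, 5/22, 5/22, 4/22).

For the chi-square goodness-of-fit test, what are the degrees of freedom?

degrees of freedom = 5

df = k − 1 = 6 − 1 = 5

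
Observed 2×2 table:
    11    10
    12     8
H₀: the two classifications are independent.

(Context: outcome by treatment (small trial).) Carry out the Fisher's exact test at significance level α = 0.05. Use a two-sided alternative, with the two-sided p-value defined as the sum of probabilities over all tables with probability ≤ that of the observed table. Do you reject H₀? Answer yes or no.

reject H₀: no

Margins: r₁=21, r₂=20, c₁=23, c₂=18, n=41
p_obs = C(21,11)·C(20,12)/C(41,23); sum pmf over tables with pmf ≤ p_obs
p-value (two-sided) = 0.75574
At α=0.05: p ≥ α → fail to reject H₀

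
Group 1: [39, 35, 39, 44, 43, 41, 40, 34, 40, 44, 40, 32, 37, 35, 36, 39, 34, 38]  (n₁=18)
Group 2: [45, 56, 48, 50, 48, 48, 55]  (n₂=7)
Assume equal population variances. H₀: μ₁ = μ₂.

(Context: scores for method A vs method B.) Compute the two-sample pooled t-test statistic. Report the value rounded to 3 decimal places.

x̄₁=38.333, s₁=3.515, n₁=18
x̄₂=50.000, s₂=4.041, n₂=7
s_p² = [17·3.515² + 6·4.041²]/23 = 13.3913
SE = √(s_p²·(1/18+1/7)) = 1.6300
t = (38.333−50.000)/1.6300 = -7.1573
df = 23

test statistic = -7.157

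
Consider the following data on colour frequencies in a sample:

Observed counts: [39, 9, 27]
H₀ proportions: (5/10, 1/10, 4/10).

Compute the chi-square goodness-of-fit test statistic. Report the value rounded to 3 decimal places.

n = 75; E_i = n·p_i = [37.50, 7.50, 30.00]
χ² = (39−37.50)²/37.50 + (9−7.50)²/7.50 + (27−30.00)²/30.00 = 0.6600
df = 2

test statistic = 0.660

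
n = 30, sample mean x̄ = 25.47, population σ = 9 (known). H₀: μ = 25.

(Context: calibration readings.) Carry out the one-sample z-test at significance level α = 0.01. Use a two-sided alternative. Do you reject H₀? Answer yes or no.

SE = σ/√n = 9/√30 = 1.6432
z = (x̄−μ₀)/SE = (25.47−25)/1.6432 = 0.2860
p-value (two-sided) = 0.77485
At α=0.01: p ≥ α → fail to reject H₀

reject H₀: no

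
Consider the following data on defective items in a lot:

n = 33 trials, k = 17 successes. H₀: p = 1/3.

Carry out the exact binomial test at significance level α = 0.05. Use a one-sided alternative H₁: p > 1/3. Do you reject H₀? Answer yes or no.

reject H₀: yes

Exact binomial: n=33, k=17, p₀=1/3=0.3333
P(X≥17) from Σ C(n,i)·p₀^i·(1−p₀)^(n−i)
p-value (one-sided, H₁ greater) = 0.02348
At α=0.05: p < α → reject H₀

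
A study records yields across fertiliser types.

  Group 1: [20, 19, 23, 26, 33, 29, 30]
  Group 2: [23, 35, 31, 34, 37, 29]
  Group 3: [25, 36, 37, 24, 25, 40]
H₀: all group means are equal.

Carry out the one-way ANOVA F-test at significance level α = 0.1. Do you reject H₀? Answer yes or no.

Group means [25.71, 31.50, 31.17], grand mean 29.263
SSB = Σnᵢ(x̄ᵢ−x̄)² = 139.922; SSW = ΣΣ(x−x̄ᵢ)² = 557.762
MSB = 139.922/2 = 69.9612; MSW = 557.762/16 = 34.8601
F = MSB/MSW = 2.0069
df = (2, 16)
p-value (upper-tail) = 0.16685
At α=0.1: p ≥ α → fail to reject H₀

reject H₀: no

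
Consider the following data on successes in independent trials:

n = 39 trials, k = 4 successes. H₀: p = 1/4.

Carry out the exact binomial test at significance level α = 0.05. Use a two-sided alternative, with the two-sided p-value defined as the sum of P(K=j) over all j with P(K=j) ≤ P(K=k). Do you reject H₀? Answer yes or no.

reject H₀: yes

Exact binomial: n=39, k=4, p₀=1/4=0.2500
P(X=j) = C(n,j)·p₀^j·(1−p₀)^(n−j); p = Σ P(X=j) over j with P(X=j) ≤ P(X=4)
p-value (two-sided) = 0.03982
At α=0.05: p < α → reject H₀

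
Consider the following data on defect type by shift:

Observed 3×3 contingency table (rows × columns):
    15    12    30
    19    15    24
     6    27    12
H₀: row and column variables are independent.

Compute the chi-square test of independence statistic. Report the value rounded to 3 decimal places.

Row totals [57, 58, 45], col totals [40, 54, 66], n=160
χ² = (15−14.25)²/14.25 + (12−19.24)²/19.24 + (30−23.51)²/23.51 + (19−14.50)²/14.50 + (15−19.57)²/19.57 + (24−23.93)²/23.93 + (6−11.25)²/11.25 + (27−15.19)²/15.19 + (12−18.56)²/18.56 = 20.9760
df = 4

test statistic = 20.976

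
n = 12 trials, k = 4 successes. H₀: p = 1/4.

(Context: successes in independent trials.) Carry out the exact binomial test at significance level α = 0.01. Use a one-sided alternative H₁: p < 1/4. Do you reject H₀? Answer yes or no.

reject H₀: no

Exact binomial: n=12, k=4, p₀=1/4=0.2500
P(X≤4) from Σ C(n,i)·p₀^i·(1−p₀)^(n−i)
p-value (one-sided, H₁ less) = 0.84236
At α=0.01: p ≥ α → fail to reject H₀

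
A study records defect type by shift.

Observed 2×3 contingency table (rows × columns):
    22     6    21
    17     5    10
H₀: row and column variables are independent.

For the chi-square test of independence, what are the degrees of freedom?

degrees of freedom = 2

df = (r−1)(c−1) = (2−1)·(3−1) = 2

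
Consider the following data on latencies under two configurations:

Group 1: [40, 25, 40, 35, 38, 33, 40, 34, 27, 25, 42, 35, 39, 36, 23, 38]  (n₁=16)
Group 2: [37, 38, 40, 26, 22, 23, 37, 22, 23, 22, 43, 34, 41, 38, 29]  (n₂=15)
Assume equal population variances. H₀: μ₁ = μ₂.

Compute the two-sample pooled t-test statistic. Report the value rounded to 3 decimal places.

test statistic = 1.061

x̄₁=34.375, s₁=6.141, n₁=16
x̄₂=31.667, s₂=8.006, n₂=15
s_p² = [15·6.141² + 14·8.006²]/29 = 50.4511
SE = √(s_p²·(1/16+1/15)) = 2.5528
t = (34.375−31.667)/2.5528 = 1.0609
df = 29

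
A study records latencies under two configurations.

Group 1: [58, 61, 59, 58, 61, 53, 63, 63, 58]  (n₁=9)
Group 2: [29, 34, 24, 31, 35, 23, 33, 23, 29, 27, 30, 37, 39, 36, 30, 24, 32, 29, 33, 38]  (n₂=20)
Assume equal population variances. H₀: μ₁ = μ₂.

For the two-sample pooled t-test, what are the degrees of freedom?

degrees of freedom = 27

df = n₁ + n₂ − 2 = 9 + 20 − 2 = 27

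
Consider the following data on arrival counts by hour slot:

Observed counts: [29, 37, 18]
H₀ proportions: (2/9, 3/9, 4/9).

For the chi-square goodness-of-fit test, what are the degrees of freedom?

degrees of freedom = 2

df = k − 1 = 3 − 1 = 2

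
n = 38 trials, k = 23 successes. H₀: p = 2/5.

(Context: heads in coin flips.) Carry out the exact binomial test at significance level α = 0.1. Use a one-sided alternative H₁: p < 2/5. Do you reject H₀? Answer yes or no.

Exact binomial: n=38, k=23, p₀=2/5=0.4000
P(X≤23) from Σ C(n,i)·p₀^i·(1−p₀)^(n−i)
p-value (one-sided, H₁ less) = 0.99670
At α=0.1: p ≥ α → fail to reject H₀

reject H₀: no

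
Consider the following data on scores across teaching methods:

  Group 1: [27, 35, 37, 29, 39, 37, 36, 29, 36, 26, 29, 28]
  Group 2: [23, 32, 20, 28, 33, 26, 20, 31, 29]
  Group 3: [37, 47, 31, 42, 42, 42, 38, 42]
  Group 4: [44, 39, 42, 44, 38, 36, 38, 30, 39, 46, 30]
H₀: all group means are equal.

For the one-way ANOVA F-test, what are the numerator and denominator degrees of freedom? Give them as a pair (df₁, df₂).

k = 4 groups, N = 40 total
df = (k−1, N−k) = (4−1, 40−4) = (3, 36)

degrees of freedom = [3, 36]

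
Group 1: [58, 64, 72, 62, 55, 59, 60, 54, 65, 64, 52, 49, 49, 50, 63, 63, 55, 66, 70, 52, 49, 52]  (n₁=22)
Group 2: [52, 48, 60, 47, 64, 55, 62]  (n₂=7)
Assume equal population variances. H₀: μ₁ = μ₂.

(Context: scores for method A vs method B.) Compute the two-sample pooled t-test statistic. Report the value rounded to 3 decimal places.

test statistic = 0.953

x̄₁=58.318, s₁=7.047, n₁=22
x̄₂=55.429, s₂=6.779, n₂=7
s_p² = [21·7.047² + 6·6.779²]/27 = 48.8329
SE = √(s_p²·(1/22+1/7)) = 3.0325
t = (58.318−55.429)/3.0325 = 0.9529
df = 27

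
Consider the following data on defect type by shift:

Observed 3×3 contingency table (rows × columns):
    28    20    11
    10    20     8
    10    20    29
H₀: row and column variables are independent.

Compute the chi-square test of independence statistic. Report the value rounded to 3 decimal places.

test statistic = 22.335

Row totals [59, 38, 59], col totals [48, 60, 48], n=156
χ² = (28−18.15)²/18.15 + (20−22.69)²/22.69 + (11−18.15)²/18.15 + (10−11.69)²/11.69 + (20−14.62)²/14.62 + (8−11.69)²/11.69 + (10−18.15)²/18.15 + (20−22.69)²/22.69 + (29−18.15)²/18.15 = 22.3354
df = 4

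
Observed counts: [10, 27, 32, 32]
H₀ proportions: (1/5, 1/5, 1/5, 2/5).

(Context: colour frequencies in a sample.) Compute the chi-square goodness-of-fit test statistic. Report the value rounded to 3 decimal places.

n = 101; E_i = n·p_i = [20.20, 20.20, 20.20, 40.40]
χ² = (10−20.20)²/20.20 + (27−20.20)²/20.20 + (32−20.20)²/20.20 + (32−40.40)²/40.40 = 16.0792
df = 3

test statistic = 16.079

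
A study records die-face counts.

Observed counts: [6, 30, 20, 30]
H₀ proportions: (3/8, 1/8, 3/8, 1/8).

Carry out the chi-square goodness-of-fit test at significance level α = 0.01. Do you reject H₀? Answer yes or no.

n = 86; E_i = n·p_i = [32.25, 10.75, 32.25, 10.75]
χ² = (6−32.25)²/32.25 + (30−10.75)²/10.75 + (20−32.25)²/32.25 + (30−10.75)²/10.75 = 94.9612
df = 3
p-value (upper-tail) = 0.00000
At α=0.01: p < α → reject H₀

reject H₀: yes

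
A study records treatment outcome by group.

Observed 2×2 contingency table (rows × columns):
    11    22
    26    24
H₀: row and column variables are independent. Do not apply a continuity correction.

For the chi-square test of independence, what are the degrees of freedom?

degrees of freedom = 1

df = (r−1)(c−1) = (2−1)·(2−1) = 1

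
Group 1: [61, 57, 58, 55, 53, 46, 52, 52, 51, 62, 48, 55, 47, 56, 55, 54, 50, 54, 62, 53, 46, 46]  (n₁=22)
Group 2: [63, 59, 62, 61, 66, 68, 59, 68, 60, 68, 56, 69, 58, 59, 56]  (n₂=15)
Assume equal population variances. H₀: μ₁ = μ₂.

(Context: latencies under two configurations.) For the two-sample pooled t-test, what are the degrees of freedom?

df = n₁ + n₂ − 2 = 22 + 15 − 2 = 35

degrees of freedom = 35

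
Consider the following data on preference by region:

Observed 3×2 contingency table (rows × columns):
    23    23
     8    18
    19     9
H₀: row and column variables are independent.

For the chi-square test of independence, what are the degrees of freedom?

degrees of freedom = 2

df = (r−1)(c−1) = (3−1)·(2−1) = 2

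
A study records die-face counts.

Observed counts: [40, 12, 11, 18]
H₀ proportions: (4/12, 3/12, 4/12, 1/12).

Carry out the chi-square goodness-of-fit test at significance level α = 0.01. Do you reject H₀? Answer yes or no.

n = 81; E_i = n·p_i = [27.00, 20.25, 27.00, 6.75]
χ² = (40−27.00)²/27.00 + (12−20.25)²/20.25 + (11−27.00)²/27.00 + (18−6.75)²/6.75 = 37.8519
df = 3
p-value (upper-tail) = 0.00000
At α=0.01: p < α → reject H₀

reject H₀: yes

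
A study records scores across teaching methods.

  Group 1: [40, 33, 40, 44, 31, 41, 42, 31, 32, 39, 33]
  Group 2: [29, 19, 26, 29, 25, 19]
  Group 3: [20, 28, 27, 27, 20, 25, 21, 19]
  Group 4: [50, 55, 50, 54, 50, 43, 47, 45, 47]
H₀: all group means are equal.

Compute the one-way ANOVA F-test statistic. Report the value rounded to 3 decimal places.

test statistic = 62.589

Group means [36.91, 24.50, 23.38, 49.00], grand mean 34.735
SSB = Σnᵢ(x̄ᵢ−x̄)² = 3544.334; SSW = ΣΣ(x−x̄ᵢ)² = 566.284
MSB = 3544.334/3 = 1181.4445; MSW = 566.284/30 = 18.8761
F = MSB/MSW = 62.5893
df = (3, 30)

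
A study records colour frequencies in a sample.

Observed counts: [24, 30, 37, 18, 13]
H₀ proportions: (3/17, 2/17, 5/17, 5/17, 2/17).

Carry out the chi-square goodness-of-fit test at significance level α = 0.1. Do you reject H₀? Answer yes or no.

n = 122; E_i = n·p_i = [21.53, 14.35, 35.88, 35.88, 14.35]
χ² = (24−21.53)²/21.53 + (30−14.35)²/14.35 + (37−35.88)²/35.88 + (18−35.88)²/35.88 + (13−14.35)²/14.35 = 26.4156
df = 4
p-value (upper-tail) = 0.00003
At α=0.1: p < α → reject H₀

reject H₀: yes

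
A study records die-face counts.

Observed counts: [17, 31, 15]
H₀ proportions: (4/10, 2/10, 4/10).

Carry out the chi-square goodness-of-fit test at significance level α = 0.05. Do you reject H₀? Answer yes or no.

n = 63; E_i = n·p_i = [25.20, 12.60, 25.20]
χ² = (17−25.20)²/25.20 + (31−12.60)²/12.60 + (15−25.20)²/25.20 = 33.6667
df = 2
p-value (upper-tail) = 0.00000
At α=0.05: p < α → reject H₀

reject H₀: yes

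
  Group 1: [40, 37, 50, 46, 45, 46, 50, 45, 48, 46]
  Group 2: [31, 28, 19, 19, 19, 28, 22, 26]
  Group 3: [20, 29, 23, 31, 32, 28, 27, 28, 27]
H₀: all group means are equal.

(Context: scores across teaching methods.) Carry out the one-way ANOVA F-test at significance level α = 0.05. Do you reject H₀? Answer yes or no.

reject H₀: yes

Group means [45.30, 24.00, 27.22], grand mean 32.963
SSB = Σnᵢ(x̄ᵢ−x̄)² = 2461.307; SSW = ΣΣ(x−x̄ᵢ)² = 425.656
MSB = 2461.307/2 = 1230.6537; MSW = 425.656/24 = 17.7356
F = MSB/MSW = 69.3887
df = (2, 24)
p-value (upper-tail) = 0.00000
At α=0.05: p < α → reject H₀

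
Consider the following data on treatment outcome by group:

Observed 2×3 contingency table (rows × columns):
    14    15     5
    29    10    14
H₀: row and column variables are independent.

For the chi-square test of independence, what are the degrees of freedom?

df = (r−1)(c−1) = (2−1)·(3−1) = 2

degrees of freedom = 2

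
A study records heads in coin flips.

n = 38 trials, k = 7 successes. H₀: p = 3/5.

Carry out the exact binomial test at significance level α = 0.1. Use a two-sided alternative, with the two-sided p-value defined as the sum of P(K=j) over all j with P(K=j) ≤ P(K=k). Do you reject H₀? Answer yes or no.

Exact binomial: n=38, k=7, p₀=3/5=0.6000
P(X=j) = C(n,j)·p₀^j·(1−p₀)^(n−j); p = Σ P(X=j) over j with P(X=j) ≤ P(X=7)
p-value (two-sided) = 0.00000
At α=0.1: p < α → reject H₀

reject H₀: yes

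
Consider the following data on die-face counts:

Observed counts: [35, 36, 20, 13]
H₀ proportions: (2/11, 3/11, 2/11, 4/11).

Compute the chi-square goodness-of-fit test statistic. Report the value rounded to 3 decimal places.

test statistic = 32.099

n = 104; E_i = n·p_i = [18.91, 28.36, 18.91, 37.82]
χ² = (35−18.91)²/18.91 + (36−28.36)²/28.36 + (20−18.91)²/18.91 + (13−37.82)²/37.82 = 32.0986
df = 3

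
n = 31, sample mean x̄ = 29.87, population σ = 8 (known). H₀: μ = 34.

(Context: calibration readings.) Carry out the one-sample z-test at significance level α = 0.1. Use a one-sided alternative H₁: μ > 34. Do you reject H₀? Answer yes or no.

reject H₀: no

SE = σ/√n = 8/√31 = 1.4368
z = (x̄−μ₀)/SE = (29.87−34)/1.4368 = -2.8744
p-value (one-sided, H₁ greater) = 0.99798
At α=0.1: p ≥ α → fail to reject H₀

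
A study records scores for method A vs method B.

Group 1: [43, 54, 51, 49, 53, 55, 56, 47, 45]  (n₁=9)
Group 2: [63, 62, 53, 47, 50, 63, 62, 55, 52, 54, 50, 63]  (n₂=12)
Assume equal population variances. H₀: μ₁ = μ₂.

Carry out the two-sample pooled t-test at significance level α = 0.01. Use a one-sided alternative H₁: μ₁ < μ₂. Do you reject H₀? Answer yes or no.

x̄₁=50.333, s₁=4.610, n₁=9
x̄₂=56.167, s₂=6.043, n₂=12
s_p² = [8·4.610² + 11·6.043²]/19 = 30.0877
SE = √(s_p²·(1/9+1/12)) = 2.4188
t = (50.333−56.167)/2.4188 = -2.4117
df = 19
p-value (one-sided, H₁ less) = 0.01308
At α=0.01: p ≥ α → fail to reject H₀

reject H₀: no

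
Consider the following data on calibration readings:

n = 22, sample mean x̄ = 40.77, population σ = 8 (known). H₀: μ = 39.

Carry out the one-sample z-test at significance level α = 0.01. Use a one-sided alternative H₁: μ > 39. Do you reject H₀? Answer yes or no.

reject H₀: no

SE = σ/√n = 8/√22 = 1.7056
z = (x̄−μ₀)/SE = (40.77−39)/1.7056 = 1.0378
p-value (one-sided, H₁ greater) = 0.14969
At α=0.01: p ≥ α → fail to reject H₀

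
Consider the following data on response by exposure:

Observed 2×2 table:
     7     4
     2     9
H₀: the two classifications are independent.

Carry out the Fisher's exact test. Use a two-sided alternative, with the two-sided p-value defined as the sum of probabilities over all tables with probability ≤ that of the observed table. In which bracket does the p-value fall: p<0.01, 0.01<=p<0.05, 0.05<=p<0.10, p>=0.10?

p-value bracket: 0.05<=p<0.10

Margins: r₁=11, r₂=11, c₁=9, c₂=13, n=22
p_obs = C(11,7)·C(11,2)/C(22,9); sum pmf over tables with pmf ≤ p_obs
p-value (two-sided) = 0.08050
→ bracket: 0.05<=p<0.10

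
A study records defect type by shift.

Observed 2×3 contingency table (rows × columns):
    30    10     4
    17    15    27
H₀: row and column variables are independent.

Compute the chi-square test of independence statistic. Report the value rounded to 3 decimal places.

Row totals [44, 59], col totals [47, 25, 31], n=103
χ² = (30−20.08)²/20.08 + (10−10.68)²/10.68 + (4−13.24)²/13.24 + (17−26.92)²/26.92 + (15−14.32)²/14.32 + (27−17.76)²/17.76 = 19.8978
df = 2

test statistic = 19.898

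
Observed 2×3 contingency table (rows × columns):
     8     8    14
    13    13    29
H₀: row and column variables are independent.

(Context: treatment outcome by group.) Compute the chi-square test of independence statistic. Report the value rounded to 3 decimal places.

test statistic = 0.285

Row totals [30, 55], col totals [21, 21, 43], n=85
χ² = (8−7.41)²/7.41 + (8−7.41)²/7.41 + (14−15.18)²/15.18 + (13−13.59)²/13.59 + (13−13.59)²/13.59 + (29−27.82)²/27.82 = 0.2852
df = 2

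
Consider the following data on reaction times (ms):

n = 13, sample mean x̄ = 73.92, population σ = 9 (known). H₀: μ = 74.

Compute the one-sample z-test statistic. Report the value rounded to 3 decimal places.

SE = σ/√n = 9/√13 = 2.4962
z = (x̄−μ₀)/SE = (73.92−74)/2.4962 = -0.0320

test statistic = -0.032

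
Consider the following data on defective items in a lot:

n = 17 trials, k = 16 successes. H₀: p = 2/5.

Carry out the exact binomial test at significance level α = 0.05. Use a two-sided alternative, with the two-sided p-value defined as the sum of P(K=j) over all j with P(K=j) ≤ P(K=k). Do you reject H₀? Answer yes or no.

reject H₀: yes

Exact binomial: n=17, k=16, p₀=2/5=0.4000
P(X=j) = C(n,j)·p₀^j·(1−p₀)^(n−j); p = Σ P(X=j) over j with P(X=j) ≤ P(X=16)
p-value (two-sided) = 0.00000
At α=0.05: p < α → reject H₀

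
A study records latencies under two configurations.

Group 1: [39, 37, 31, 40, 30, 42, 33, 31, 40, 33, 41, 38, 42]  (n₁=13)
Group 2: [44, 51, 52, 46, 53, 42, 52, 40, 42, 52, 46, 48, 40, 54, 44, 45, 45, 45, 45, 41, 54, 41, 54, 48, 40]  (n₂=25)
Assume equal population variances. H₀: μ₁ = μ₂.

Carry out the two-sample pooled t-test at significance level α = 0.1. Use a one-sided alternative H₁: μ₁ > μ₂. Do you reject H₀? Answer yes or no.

x̄₁=36.692, s₁=4.479, n₁=13
x̄₂=46.560, s₂=4.900, n₂=25
s_p² = [12·4.479² + 24·4.900²]/36 = 22.6925
SE = √(s_p²·(1/13+1/25)) = 1.6289
t = (36.692−46.560)/1.6289 = -6.0579
df = 36
p-value (one-sided, H₁ greater) = 1.00000
At α=0.1: p ≥ α → fail to reject H₀

reject H₀: no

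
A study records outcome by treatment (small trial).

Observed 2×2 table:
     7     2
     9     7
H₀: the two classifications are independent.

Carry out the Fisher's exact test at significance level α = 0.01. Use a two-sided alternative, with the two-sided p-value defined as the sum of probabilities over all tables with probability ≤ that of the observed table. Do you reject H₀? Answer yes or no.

reject H₀: no

Margins: r₁=9, r₂=16, c₁=16, c₂=9, n=25
p_obs = C(9,7)·C(16,9)/C(25,16); sum pmf over tables with pmf ≤ p_obs
p-value (two-sided) = 0.40134
At α=0.01: p ≥ α → fail to reject H₀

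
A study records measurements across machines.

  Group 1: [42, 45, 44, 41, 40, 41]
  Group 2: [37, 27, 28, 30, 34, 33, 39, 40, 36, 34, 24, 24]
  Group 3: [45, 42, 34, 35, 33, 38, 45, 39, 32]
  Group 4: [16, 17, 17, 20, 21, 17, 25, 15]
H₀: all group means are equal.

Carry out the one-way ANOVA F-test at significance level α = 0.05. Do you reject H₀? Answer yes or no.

reject H₀: yes

Group means [42.17, 32.17, 38.11, 18.50], grand mean 32.286
SSB = Σnᵢ(x̄ᵢ−x̄)² = 2411.754; SSW = ΣΣ(x−x̄ᵢ)² = 631.389
MSB = 2411.754/3 = 803.9180; MSW = 631.389/31 = 20.3674
F = MSB/MSW = 39.4709
df = (3, 31)
p-value (upper-tail) = 0.00000
At α=0.05: p < α → reject H₀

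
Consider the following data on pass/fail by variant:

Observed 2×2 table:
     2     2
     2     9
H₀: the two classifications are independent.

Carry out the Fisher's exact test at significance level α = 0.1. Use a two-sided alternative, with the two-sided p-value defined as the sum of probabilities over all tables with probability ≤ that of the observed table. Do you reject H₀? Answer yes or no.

Margins: r₁=4, r₂=11, c₁=4, c₂=11, n=15
p_obs = C(4,2)·C(11,2)/C(15,4); sum pmf over tables with pmf ≤ p_obs
p-value (two-sided) = 0.51648
At α=0.1: p ≥ α → fail to reject H₀

reject H₀: no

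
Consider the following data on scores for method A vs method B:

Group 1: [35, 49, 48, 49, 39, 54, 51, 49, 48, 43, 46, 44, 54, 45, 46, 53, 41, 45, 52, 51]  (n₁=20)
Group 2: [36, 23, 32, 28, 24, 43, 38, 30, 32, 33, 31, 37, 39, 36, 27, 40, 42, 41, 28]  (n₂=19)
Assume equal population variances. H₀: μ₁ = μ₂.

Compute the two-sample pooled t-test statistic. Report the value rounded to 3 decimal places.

test statistic = 7.525

x̄₁=47.100, s₁=5.046, n₁=20
x̄₂=33.684, s₂=6.065, n₂=19
s_p² = [19·5.046² + 18·6.065²]/37 = 30.9704
SE = √(s_p²·(1/20+1/19)) = 1.7828
t = (47.100−33.684)/1.7828 = 7.5249
df = 37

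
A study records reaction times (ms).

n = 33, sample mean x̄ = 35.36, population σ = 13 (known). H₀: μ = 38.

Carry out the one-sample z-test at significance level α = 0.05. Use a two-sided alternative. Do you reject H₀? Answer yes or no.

SE = σ/√n = 13/√33 = 2.2630
z = (x̄−μ₀)/SE = (35.36−38)/2.2630 = -1.1666
p-value (two-sided) = 0.24338
At α=0.05: p ≥ α → fail to reject H₀

reject H₀: no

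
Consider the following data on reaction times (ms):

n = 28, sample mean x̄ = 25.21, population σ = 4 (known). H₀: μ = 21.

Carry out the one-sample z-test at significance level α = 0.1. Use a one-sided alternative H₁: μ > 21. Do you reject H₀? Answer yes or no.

reject H₀: yes

SE = σ/√n = 4/√28 = 0.7559
z = (x̄−μ₀)/SE = (25.21−21)/0.7559 = 5.5693
p-value (one-sided, H₁ greater) = 0.00000
At α=0.1: p < α → reject H₀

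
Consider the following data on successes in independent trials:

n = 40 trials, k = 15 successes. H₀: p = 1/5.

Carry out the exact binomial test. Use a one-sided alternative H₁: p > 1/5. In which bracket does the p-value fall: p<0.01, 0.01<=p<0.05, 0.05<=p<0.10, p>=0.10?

Exact binomial: n=40, k=15, p₀=1/5=0.2000
P(X≥15) from Σ C(n,i)·p₀^i·(1−p₀)^(n−i)
p-value (one-sided, H₁ greater) = 0.00792
→ bracket: p<0.01

p-value bracket: p<0.01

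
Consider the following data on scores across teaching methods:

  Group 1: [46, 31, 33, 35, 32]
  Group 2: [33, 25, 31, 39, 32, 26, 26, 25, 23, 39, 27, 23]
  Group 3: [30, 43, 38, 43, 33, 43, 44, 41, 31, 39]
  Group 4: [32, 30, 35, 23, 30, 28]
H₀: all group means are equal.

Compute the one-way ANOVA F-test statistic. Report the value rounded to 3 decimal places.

test statistic = 6.683

Group means [35.40, 29.08, 38.50, 29.67], grand mean 33.000
SSB = Σnᵢ(x̄ᵢ−x̄)² = 582.050; SSW = ΣΣ(x−x̄ᵢ)² = 841.950
MSB = 582.050/3 = 194.0167; MSW = 841.950/29 = 29.0328
F = MSB/MSW = 6.6827
df = (3, 29)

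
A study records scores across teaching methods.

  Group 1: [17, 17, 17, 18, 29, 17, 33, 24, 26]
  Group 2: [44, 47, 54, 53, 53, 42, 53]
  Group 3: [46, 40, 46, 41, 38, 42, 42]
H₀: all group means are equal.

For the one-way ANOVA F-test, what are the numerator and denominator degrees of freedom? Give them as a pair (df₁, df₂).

degrees of freedom = [2, 20]

k = 3 groups, N = 23 total
df = (k−1, N−k) = (3−1, 23−3) = (2, 20)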